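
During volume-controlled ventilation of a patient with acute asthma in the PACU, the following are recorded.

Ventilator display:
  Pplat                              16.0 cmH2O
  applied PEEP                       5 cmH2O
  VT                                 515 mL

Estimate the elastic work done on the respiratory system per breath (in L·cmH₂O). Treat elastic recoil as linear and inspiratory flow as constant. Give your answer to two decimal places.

Elastic work ≈ ½ × (Pplat − PEEP) × Vt = 0.5 × (16.0 − 5) × 0.515 L = 0.5 × 11.0 × 0.515 = 2.833 L·cmH2O.

2.83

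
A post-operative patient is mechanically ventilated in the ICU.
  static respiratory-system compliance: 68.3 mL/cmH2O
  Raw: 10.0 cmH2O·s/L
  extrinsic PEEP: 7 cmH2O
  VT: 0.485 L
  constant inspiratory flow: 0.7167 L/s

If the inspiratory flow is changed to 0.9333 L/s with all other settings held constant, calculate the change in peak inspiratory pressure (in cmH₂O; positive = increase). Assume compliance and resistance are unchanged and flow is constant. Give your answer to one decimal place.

2.2

PIP = Vt/C + R·V̇ + PEEP (constant-flow equation of motion).
Only the resistive term changes: ΔPIP = R × ΔV̇ = 10.0 × (0.9333 − 0.7167) = 10.0 × 0.2166 = 2.166 cmH2O.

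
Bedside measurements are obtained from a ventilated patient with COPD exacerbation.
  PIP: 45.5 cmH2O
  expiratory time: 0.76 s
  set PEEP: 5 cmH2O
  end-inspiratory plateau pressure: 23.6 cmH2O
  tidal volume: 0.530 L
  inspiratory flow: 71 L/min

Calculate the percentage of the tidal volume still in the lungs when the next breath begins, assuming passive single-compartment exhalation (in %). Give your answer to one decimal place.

23.7

Flow: 71 L/min ÷ 60 = 1.1833 L/s.
R = (PIP − Pplat)/V̇ = (45.5 − 23.6) / 1.1833 = 21.9/1.1833 = 18.508 cmH2O·s/L.
C = Vt/(Pplat − PEEP) = 530.0 / (23.6 − 5) = 530.0/18.6 = 28.495 mL/cmH2O.
τ = R × C = 18.508 × 0.0285 L/cmH2O = 0.5275 s.
Fraction remaining at end-expiration = e^(−Te/τ) = e^(−0.76/0.5275) = 0.2367 → 23.67%.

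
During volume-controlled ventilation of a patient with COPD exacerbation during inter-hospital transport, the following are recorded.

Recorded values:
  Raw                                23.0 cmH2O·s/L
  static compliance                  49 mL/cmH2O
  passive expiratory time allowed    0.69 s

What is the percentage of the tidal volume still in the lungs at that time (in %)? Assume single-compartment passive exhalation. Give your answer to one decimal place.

τ = R × C = 23.0 × 49 mL/cmH2O = 23.0 × 0.049 L/cmH2O = 1.127 s.
Passive exhalation: V(t)/V₀ = e^(−t/τ) = e^(−0.69/1.127) = 0.5421.
Fraction remaining = 0.5421 → 54.21%.

54.2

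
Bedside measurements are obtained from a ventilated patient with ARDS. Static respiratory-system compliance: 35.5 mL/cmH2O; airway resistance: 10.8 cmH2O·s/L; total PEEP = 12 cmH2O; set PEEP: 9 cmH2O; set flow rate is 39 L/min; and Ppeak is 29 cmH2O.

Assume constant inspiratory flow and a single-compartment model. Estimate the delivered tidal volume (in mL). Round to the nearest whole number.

Flow: 39 L/min ÷ 60 = 0.65 L/s.
Total PEEP = 12 cmH2O (set 9 + intrinsic 3); this is the baseline alveolar pressure.
Equation of motion (constant flow): PIP = Vt/C + R·V̇ + PEEP.
Vt/C = PIP − R·V̇ − PEEP = 29 − 7.02 − 12 = 9.98 cmH2O.
Vt = C × 9.98 = 35.5 × 9.98 = 354.29 mL.

354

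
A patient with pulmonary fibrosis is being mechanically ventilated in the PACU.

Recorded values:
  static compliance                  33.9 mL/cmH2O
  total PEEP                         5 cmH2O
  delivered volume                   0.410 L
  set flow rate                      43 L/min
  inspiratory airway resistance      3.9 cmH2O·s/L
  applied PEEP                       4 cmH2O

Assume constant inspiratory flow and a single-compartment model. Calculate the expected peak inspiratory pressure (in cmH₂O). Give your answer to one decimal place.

Flow: 43 L/min ÷ 60 = 0.7167 L/s.
Total PEEP = 5 cmH2O (set 4 + intrinsic 1); this is the baseline alveolar pressure.
Equation of motion (constant flow): PIP = Vt/C + R·V̇ + PEEP.
PIP = 410/33.9 + 3.9×0.7167 + 5 = 12.094 + 2.795 + 5 = 19.889 cmH2O.

19.9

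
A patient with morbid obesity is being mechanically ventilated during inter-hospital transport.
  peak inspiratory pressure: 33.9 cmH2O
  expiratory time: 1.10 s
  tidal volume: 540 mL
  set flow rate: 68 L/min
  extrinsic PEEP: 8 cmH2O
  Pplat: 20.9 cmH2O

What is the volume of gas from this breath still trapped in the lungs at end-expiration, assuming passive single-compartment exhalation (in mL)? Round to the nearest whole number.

Flow: 68 L/min ÷ 60 = 1.1333 L/s.
R = (PIP − Pplat)/V̇ = (33.9 − 20.9) / 1.1333 = 13.0/1.1333 = 11.471 cmH2O·s/L.
C = Vt/(Pplat − PEEP) = 540.0 / (20.9 − 8) = 540.0/12.9 = 41.86 mL/cmH2O.
τ = R × C = 11.471 × 0.04186 L/cmH2O = 0.4802 s.
Fraction remaining = e^(−Te/τ) = e^(−1.10/0.4802) = 0.1012.
Trapped volume = 540.0 × 0.1012 = 54.648 mL.

55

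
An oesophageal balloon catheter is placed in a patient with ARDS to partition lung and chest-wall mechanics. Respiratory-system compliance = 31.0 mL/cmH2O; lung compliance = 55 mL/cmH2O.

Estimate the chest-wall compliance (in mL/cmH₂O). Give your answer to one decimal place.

1/Ccw = 1/Crs − 1/CL.
1/Ccw = 1/31.0 − 1/55 = 0.01408.
Ccw = 71.023 mL/cmH2O.

71.0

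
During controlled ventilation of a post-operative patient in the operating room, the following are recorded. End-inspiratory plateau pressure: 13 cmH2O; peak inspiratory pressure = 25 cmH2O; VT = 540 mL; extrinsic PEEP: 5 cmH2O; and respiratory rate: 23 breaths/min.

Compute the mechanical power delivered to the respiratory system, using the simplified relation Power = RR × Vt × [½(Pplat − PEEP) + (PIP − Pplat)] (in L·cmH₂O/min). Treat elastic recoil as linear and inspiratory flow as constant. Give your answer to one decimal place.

198.7

Per-breath work = Vt × [½(Pplat−PEEP) + (PIP−Pplat)] = 0.540 × [0.5×8.0 + 12.0] = 0.540 × 16.0 = 8.64 L·cmH2O.
Power = 23 × 8.64 = 198.72 L·cmH2O/min.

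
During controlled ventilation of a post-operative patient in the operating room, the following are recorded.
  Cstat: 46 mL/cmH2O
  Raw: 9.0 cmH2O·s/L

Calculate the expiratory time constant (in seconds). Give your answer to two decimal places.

τ = R × C = 9.0 × 46 mL/cmH2O = 9.0 × 0.046 L/cmH2O = 0.414 s.

0.41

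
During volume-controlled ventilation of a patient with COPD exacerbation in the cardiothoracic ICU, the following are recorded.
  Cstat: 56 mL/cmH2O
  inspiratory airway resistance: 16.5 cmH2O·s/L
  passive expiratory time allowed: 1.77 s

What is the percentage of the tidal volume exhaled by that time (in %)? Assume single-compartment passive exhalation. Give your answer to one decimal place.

85.3

τ = R × C = 16.5 × 56 mL/cmH2O = 16.5 × 0.056 L/cmH2O = 0.924 s.
Passive exhalation: V(t)/V₀ = e^(−t/τ) = e^(−1.77/0.924) = 0.1473.
Fraction exhaled = 1 − 0.1473 = 0.8527 → 85.27%.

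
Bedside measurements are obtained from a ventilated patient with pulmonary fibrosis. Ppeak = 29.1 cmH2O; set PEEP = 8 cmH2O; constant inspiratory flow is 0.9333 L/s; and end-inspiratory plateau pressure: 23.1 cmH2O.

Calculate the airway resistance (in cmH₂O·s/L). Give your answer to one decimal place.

Raw = (PIP − Pplat) / flow = (29.1 − 23.1) / 0.9333 = 6.0 / 0.9333 = 6.429 cmH2O·s/L.

6.4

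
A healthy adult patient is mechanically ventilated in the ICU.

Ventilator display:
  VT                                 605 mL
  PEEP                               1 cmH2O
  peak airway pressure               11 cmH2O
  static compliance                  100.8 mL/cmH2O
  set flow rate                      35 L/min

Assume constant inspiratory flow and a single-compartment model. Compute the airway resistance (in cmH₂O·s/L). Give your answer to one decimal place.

6.9

Flow: 35 L/min ÷ 60 = 0.5833 L/s.
Equation of motion (constant flow): PIP = Vt/C + R·V̇ + PEEP.
R·V̇ = PIP − Vt/C − PEEP = 11 − 605/100.8 − 1 = 11 − 6.002 − 1 = 3.998 cmH2O.
R = 3.998 / 0.5833 = 6.854 cmH2O·s/L.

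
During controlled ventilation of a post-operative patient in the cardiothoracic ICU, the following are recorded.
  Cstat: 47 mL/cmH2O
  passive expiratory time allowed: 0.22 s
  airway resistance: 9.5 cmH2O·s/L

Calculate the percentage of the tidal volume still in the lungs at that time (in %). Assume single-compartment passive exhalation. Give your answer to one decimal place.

τ = R × C = 9.5 × 47 mL/cmH2O = 9.5 × 0.047 L/cmH2O = 0.4465 s.
Passive exhalation: V(t)/V₀ = e^(−t/τ) = e^(−0.22/0.4465) = 0.611.
Fraction remaining = 0.611 → 61.1%.

61.1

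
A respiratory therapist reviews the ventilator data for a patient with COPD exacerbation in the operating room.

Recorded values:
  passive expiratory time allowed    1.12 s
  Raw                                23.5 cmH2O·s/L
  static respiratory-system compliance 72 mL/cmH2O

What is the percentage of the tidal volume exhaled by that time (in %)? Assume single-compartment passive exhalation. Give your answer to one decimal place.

τ = R × C = 23.5 × 72 mL/cmH2O = 23.5 × 0.072 L/cmH2O = 1.692 s.
Passive exhalation: V(t)/V₀ = e^(−t/τ) = e^(−1.12/1.692) = 0.5159.
Fraction exhaled = 1 − 0.5159 = 0.4841 → 48.41%.

48.4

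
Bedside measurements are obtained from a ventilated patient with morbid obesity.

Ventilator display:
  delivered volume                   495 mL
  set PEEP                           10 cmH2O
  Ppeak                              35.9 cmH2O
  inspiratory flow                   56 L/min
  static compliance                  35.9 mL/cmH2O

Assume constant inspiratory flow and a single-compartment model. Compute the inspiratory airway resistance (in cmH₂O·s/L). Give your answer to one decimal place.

13.0

Flow: 56 L/min ÷ 60 = 0.9333 L/s.
Equation of motion (constant flow): PIP = Vt/C + R·V̇ + PEEP.
R·V̇ = PIP − Vt/C − PEEP = 35.9 − 495/35.9 − 10 = 35.9 − 13.788 − 10 = 12.112 cmH2O.
R = 12.112 / 0.9333 = 12.978 cmH2O·s/L.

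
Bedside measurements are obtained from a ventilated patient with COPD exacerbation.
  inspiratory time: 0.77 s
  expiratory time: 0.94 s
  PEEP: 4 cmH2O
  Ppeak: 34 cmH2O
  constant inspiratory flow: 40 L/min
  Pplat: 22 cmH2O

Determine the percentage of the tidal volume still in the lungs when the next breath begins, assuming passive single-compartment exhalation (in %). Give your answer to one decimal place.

16.0

Flow: 40 L/min ÷ 60 = 0.6667 L/s.
Vt = flow × Ti = 0.6667 L/s × 0.77 s × 1000 mL/L = 513.36 mL.
R = (PIP − Pplat)/V̇ = (34 − 22) / 0.6667 = 12.0/0.6667 = 17.999 cmH2O·s/L.
C = Vt/(Pplat − PEEP) = 513.36 / (22 − 4) = 513.36/18.0 = 28.52 mL/cmH2O.
τ = R × C = 17.999 × 0.02852 L/cmH2O = 0.5133 s.
Fraction remaining at end-expiration = e^(−Te/τ) = e^(−0.94/0.5133) = 0.1602 → 16.02%.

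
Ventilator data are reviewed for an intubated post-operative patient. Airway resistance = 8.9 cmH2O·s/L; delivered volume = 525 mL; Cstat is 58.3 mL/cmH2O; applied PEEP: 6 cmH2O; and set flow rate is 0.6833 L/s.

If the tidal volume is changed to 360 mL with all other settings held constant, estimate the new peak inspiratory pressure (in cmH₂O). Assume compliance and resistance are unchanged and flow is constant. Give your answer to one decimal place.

18.3

PIP = Vt/C + R·V̇ + PEEP (constant-flow equation of motion).
Only the elastic term changes: ΔPIP = ΔVt / C = (360 − 525) / 58.3 = -2.83 cmH2O.
Original PIP = 525/58.3 + 8.9×0.6833 + 6 = 21.087 cmH2O; new PIP = 21.087 + (-2.83) = 18.257 cmH2O.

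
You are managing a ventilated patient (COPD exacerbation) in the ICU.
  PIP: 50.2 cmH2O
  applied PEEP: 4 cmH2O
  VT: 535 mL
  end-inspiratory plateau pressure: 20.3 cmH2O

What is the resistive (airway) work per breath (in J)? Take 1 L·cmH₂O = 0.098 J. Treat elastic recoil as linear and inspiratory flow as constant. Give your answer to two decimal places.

With constant inspiratory flow the resistive pressure is constant at PIP − Pplat = 50.2 − 20.3 = 29.9 cmH2O, so resistive work = 29.9 × 0.535 = 15.997 L·cmH2O.
× 0.098 J/(L·cmH2O) → 1.568 J.

1.57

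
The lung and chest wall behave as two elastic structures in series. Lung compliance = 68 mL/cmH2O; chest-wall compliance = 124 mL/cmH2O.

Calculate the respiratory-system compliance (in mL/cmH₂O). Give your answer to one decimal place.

43.9

Lung and chest wall are elastances in series: 1/Crs = 1/CL + 1/Ccw.
1/Crs = 1/68 + 1/124 = 0.02277.
Crs = 43.917 mL/cmH2O.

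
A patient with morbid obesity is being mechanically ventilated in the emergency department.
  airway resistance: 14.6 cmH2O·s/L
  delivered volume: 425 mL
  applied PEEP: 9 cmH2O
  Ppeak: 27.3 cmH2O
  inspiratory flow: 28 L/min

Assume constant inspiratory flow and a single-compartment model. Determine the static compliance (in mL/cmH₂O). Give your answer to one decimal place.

37.0

Flow: 28 L/min ÷ 60 = 0.4667 L/s.
Equation of motion (constant flow): PIP = Vt/C + R·V̇ + PEEP.
Vt/C = PIP − R·V̇ − PEEP = 27.3 − 14.6×0.4667 − 9 = 27.3 − 6.814 − 9 = 11.486 cmH2O.
C = Vt / 11.486 = 425 / 11.486 = 37.002 mL/cmH2O.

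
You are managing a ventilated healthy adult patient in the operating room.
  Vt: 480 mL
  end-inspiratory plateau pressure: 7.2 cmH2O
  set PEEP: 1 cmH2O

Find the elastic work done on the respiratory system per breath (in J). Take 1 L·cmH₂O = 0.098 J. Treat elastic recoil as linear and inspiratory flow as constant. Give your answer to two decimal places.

Elastic work ≈ ½ × (Pplat − PEEP) × Vt = 0.5 × (7.2 − 1) × 0.480 L = 0.5 × 6.2 × 0.480 = 1.488 L·cmH2O.
× 0.098 J/(L·cmH2O) → 0.1458 J.

0.15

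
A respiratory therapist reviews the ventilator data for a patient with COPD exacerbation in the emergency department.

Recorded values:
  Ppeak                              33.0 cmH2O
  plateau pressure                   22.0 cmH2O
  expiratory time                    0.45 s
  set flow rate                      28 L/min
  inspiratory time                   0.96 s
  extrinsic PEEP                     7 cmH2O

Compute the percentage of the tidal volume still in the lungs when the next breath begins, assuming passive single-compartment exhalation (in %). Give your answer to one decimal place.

52.8

Flow: 28 L/min ÷ 60 = 0.4667 L/s.
Vt = flow × Ti = 0.4667 L/s × 0.96 s × 1000 mL/L = 448.03 mL.
R = (PIP − Pplat)/V̇ = (33.0 − 22.0) / 0.4667 = 11.0/0.4667 = 23.57 cmH2O·s/L.
C = Vt/(Pplat − PEEP) = 448.03 / (22.0 − 7) = 448.03/15.0 = 29.869 mL/cmH2O.
τ = R × C = 23.57 × 0.02987 L/cmH2O = 0.704 s.
Fraction remaining at end-expiration = e^(−Te/τ) = e^(−0.45/0.704) = 0.5277 → 52.77%.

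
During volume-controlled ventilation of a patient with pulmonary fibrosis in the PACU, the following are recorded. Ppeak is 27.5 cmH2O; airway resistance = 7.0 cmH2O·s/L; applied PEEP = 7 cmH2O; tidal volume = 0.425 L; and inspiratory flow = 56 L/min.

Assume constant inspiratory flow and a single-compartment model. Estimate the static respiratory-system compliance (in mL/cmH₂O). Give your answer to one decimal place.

Flow: 56 L/min ÷ 60 = 0.9333 L/s.
Equation of motion (constant flow): PIP = Vt/C + R·V̇ + PEEP.
Vt/C = PIP − R·V̇ − PEEP = 27.5 − 7.0×0.9333 − 7 = 27.5 − 6.533 − 7 = 13.967 cmH2O.
C = Vt / 13.967 = 425 / 13.967 = 30.429 mL/cmH2O.

30.4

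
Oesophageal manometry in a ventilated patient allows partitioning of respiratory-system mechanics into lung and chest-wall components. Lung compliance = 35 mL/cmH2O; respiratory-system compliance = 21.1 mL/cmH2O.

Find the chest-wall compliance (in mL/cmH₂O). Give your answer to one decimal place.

53.1

1/Ccw = 1/Crs − 1/CL.
1/Ccw = 1/21.1 − 1/35 = 0.01882.
Ccw = 53.135 mL/cmH2O.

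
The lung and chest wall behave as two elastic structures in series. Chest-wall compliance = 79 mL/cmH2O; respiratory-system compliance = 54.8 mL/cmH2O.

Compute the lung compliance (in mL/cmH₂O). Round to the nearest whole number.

179

1/CL = 1/Crs − 1/Ccw.
1/CL = 1/54.8 − 1/79 = 0.00559.
CL = 178.89 mL/cmH2O.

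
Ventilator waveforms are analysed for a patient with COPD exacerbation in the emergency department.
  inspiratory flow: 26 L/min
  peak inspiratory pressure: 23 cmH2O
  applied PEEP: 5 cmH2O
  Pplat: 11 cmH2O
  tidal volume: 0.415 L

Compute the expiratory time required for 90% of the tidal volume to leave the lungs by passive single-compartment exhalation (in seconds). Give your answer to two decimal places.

Flow: 26 L/min ÷ 60 = 0.4333 L/s.
R = (PIP − Pplat)/V̇ = (23 − 11) / 0.4333 = 12.0/0.4333 = 27.694 cmH2O·s/L.
C = Vt/(Pplat − PEEP) = 415.0 / (11 − 5) = 415.0/6.0 = 69.167 mL/cmH2O.
τ = R × C = 27.694 × 0.06917 L/cmH2O = 1.916 s.
t = −τ·ln(1 − 0.90) = −1.916·ln(0.1) = 4.412 s.

4.41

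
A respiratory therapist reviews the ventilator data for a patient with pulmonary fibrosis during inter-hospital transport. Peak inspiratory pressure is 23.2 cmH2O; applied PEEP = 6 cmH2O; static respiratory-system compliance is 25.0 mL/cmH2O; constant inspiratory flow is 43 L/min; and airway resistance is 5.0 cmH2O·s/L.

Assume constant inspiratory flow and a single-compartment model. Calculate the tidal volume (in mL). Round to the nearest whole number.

Flow: 43 L/min ÷ 60 = 0.7167 L/s.
Equation of motion (constant flow): PIP = Vt/C + R·V̇ + PEEP.
Vt/C = PIP − R·V̇ − PEEP = 23.2 − 3.584 − 6 = 13.616 cmH2O.
Vt = C × 13.616 = 25.0 × 13.616 = 340.4 mL.

340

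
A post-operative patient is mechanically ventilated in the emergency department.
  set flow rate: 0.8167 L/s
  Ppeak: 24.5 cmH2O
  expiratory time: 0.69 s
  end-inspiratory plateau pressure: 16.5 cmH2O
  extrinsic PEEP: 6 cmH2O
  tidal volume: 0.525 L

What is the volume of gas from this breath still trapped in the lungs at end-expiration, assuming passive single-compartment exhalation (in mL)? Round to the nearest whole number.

R = (PIP − Pplat)/V̇ = (24.5 − 16.5) / 0.8167 = 8.0/0.8167 = 9.796 cmH2O·s/L.
C = Vt/(Pplat − PEEP) = 525.0 / (16.5 − 6) = 525.0/10.5 = 50.0 mL/cmH2O.
τ = R × C = 9.796 × 0.05 L/cmH2O = 0.4898 s.
Fraction remaining = e^(−Te/τ) = e^(−0.69/0.4898) = 0.2445.
Trapped volume = 525.0 × 0.2445 = 128.36 mL.

128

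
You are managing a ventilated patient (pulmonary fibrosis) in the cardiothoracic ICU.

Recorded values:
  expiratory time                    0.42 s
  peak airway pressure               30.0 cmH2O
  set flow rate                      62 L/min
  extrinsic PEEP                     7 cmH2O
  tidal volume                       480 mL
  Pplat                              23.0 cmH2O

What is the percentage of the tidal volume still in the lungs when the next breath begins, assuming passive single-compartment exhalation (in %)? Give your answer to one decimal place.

12.7

Flow: 62 L/min ÷ 60 = 1.0333 L/s.
R = (PIP − Pplat)/V̇ = (30.0 − 23.0) / 1.0333 = 7.0/1.0333 = 6.774 cmH2O·s/L.
C = Vt/(Pplat − PEEP) = 480.0 / (23.0 − 7) = 480.0/16.0 = 30.0 mL/cmH2O.
τ = R × C = 6.774 × 0.03 L/cmH2O = 0.2032 s.
Fraction remaining at end-expiration = e^(−Te/τ) = e^(−0.42/0.2032) = 0.1266 → 12.66%.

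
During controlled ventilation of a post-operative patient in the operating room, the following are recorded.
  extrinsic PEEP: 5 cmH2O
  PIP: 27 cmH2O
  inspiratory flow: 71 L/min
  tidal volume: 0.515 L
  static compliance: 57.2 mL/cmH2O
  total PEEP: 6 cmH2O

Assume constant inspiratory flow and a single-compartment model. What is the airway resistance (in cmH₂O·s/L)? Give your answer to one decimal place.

Flow: 71 L/min ÷ 60 = 1.1833 L/s.
Total PEEP = 6 cmH2O (set 5 + intrinsic 1); this is the baseline alveolar pressure.
Equation of motion (constant flow): PIP = Vt/C + R·V̇ + PEEP.
R·V̇ = PIP − Vt/C − PEEP = 27 − 515/57.2 − 6 = 27 − 9.003 − 6 = 11.997 cmH2O.
R = 11.997 / 1.1833 = 10.139 cmH2O·s/L.

10.1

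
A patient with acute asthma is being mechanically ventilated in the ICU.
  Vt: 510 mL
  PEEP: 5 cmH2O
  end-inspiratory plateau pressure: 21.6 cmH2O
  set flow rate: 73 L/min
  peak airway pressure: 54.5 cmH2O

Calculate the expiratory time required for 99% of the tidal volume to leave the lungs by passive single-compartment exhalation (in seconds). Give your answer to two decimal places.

3.83

Flow: 73 L/min ÷ 60 = 1.2167 L/s.
R = (PIP − Pplat)/V̇ = (54.5 − 21.6) / 1.2167 = 32.9/1.2167 = 27.04 cmH2O·s/L.
C = Vt/(Pplat − PEEP) = 510.0 / (21.6 − 5) = 510.0/16.6 = 30.723 mL/cmH2O.
τ = R × C = 27.04 × 0.03072 L/cmH2O = 0.8307 s.
t = −τ·ln(1 − 0.99) = −0.8307·ln(0.01) = 3.826 s.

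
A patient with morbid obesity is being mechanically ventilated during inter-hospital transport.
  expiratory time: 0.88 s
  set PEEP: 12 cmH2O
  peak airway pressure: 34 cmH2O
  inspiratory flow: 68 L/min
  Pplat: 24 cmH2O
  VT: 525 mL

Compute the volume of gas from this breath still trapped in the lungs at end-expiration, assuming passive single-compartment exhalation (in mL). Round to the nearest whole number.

54

Flow: 68 L/min ÷ 60 = 1.1333 L/s.
R = (PIP − Pplat)/V̇ = (34 − 24) / 1.1333 = 10.0/1.1333 = 8.824 cmH2O·s/L.
C = Vt/(Pplat − PEEP) = 525.0 / (24 − 12) = 525.0/12.0 = 43.75 mL/cmH2O.
τ = R × C = 8.824 × 0.04375 L/cmH2O = 0.3861 s.
Fraction remaining = e^(−Te/τ) = e^(−0.88/0.3861) = 0.1024.
Trapped volume = 525.0 × 0.1024 = 53.76 mL.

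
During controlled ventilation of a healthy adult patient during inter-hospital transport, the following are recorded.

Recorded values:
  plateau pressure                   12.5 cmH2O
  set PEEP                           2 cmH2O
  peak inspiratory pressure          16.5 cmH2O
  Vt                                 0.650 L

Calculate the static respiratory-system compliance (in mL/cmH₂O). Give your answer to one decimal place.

61.9

Cstat = Vt / (Pplat − PEEP) = 650 / (12.5 − 2) = 650 / 10.5 = 61.905 mL/cmH2O.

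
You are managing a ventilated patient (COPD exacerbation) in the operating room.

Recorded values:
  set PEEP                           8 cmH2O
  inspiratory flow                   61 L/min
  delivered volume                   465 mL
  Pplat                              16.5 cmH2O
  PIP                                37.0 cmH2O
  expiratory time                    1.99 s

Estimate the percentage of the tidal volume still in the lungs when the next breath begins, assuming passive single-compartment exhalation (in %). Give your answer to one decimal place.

Flow: 61 L/min ÷ 60 = 1.0167 L/s.
R = (PIP − Pplat)/V̇ = (37.0 − 16.5) / 1.0167 = 20.5/1.0167 = 20.163 cmH2O·s/L.
C = Vt/(Pplat − PEEP) = 465.0 / (16.5 − 8) = 465.0/8.5 = 54.706 mL/cmH2O.
τ = R × C = 20.163 × 0.05471 L/cmH2O = 1.103 s.
Fraction remaining at end-expiration = e^(−Te/τ) = e^(−1.99/1.103) = 0.1646 → 16.46%.

16.5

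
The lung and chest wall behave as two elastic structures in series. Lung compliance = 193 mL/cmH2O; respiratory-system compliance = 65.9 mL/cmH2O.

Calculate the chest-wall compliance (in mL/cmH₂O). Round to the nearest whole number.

1/Ccw = 1/Crs − 1/CL.
1/Ccw = 1/65.9 − 1/193 = 0.009993.
Ccw = 100.07 mL/cmH2O.

100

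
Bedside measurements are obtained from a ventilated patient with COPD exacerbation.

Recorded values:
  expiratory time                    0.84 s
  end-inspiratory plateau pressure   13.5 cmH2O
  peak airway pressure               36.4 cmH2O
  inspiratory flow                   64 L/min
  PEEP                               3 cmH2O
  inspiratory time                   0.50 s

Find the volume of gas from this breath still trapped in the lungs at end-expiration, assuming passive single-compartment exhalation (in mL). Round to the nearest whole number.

247

Flow: 64 L/min ÷ 60 = 1.0667 L/s.
Vt = flow × Ti = 1.0667 L/s × 0.50 s × 1000 mL/L = 533.35 mL.
R = (PIP − Pplat)/V̇ = (36.4 − 13.5) / 1.0667 = 22.9/1.0667 = 21.468 cmH2O·s/L.
C = Vt/(Pplat − PEEP) = 533.35 / (13.5 − 3) = 533.35/10.5 = 50.795 mL/cmH2O.
τ = R × C = 21.468 × 0.0508 L/cmH2O = 1.091 s.
Fraction remaining = e^(−Te/τ) = e^(−0.84/1.091) = 0.463.
Trapped volume = 533.35 × 0.463 = 246.94 mL.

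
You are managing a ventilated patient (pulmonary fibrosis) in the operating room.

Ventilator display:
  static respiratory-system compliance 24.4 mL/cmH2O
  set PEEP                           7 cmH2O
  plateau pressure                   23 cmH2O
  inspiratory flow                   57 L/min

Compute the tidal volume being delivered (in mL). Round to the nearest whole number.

Vt = Cstat × (Pplat − PEEP) = 24.4 × (23 − 7) = 24.4 × 16.0 = 390.4 mL.

390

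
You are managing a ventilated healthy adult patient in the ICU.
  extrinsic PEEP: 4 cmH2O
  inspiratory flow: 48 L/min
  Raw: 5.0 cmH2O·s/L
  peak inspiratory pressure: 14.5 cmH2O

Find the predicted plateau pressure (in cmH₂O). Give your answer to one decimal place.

10.5

Flow: 48 L/min ÷ 60 = 0.8 L/s.
Pplat = PIP − Raw × flow = 14.5 − 5.0 × 0.8 = 14.5 − 4.0 = 10.5 cmH2O.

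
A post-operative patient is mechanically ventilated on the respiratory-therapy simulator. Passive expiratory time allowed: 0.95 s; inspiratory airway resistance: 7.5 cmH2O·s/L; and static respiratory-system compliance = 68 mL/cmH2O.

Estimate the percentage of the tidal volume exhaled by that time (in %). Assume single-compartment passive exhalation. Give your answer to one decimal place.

84.5

τ = R × C = 7.5 × 68 mL/cmH2O = 7.5 × 0.068 L/cmH2O = 0.51 s.
Passive exhalation: V(t)/V₀ = e^(−t/τ) = e^(−0.95/0.51) = 0.1552.
Fraction exhaled = 1 − 0.1552 = 0.8448 → 84.48%.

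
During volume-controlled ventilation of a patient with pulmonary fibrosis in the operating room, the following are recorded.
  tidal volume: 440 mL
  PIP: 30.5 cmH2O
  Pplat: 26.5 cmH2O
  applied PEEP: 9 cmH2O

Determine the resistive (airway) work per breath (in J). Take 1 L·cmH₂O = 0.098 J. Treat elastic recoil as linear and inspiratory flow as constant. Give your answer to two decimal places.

0.17

With constant inspiratory flow the resistive pressure is constant at PIP − Pplat = 30.5 − 26.5 = 4.0 cmH2O, so resistive work = 4.0 × 0.440 = 1.76 L·cmH2O.
× 0.098 J/(L·cmH2O) → 0.1725 J.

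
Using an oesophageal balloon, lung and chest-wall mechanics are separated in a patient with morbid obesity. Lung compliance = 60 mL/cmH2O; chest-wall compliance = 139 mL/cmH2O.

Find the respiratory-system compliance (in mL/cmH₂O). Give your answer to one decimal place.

41.9

Lung and chest wall are elastances in series: 1/Crs = 1/CL + 1/Ccw.
1/Crs = 1/60 + 1/139 = 0.02386.
Crs = 41.911 mL/cmH2O.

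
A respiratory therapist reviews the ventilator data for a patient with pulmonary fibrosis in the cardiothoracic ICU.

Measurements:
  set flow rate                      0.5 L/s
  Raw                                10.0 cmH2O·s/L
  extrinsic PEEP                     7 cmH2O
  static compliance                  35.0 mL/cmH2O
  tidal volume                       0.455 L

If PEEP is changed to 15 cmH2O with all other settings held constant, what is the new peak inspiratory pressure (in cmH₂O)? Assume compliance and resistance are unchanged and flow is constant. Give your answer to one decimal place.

PIP = Vt/C + R·V̇ + PEEP (constant-flow equation of motion).
Only the baseline term changes: ΔPIP = ΔPEEP = 15 − 7 = 8.0 cmH2O.
Original PIP = 455/35.0 + 10.0×0.5 + 7 = 25.0 cmH2O; new PIP = 25.0 + (8.0) = 33.0 cmH2O.

33.0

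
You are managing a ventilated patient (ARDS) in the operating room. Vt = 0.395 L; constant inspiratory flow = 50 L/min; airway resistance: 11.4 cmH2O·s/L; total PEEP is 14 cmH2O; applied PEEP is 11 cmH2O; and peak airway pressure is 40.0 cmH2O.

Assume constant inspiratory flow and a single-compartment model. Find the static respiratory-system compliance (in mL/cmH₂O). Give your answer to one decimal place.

Flow: 50 L/min ÷ 60 = 0.8333 L/s.
Total PEEP = 14 cmH2O (set 11 + intrinsic 3); this is the baseline alveolar pressure.
Equation of motion (constant flow): PIP = Vt/C + R·V̇ + PEEP.
Vt/C = PIP − R·V̇ − PEEP = 40.0 − 11.4×0.8333 − 14 = 40.0 − 9.5 − 14 = 16.5 cmH2O.
C = Vt / 16.5 = 395 / 16.5 = 23.939 mL/cmH2O.

23.9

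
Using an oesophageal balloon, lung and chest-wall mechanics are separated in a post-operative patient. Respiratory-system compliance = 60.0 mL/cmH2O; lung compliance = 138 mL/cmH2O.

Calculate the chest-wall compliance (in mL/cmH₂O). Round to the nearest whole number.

1/Ccw = 1/Crs − 1/CL.
1/Ccw = 1/60.0 − 1/138 = 0.00942.
Ccw = 106.16 mL/cmH2O.

106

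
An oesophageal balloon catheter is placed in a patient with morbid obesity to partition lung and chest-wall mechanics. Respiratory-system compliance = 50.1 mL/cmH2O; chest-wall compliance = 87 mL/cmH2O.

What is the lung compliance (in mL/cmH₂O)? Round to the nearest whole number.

118

1/CL = 1/Crs − 1/Ccw.
1/CL = 1/50.1 − 1/87 = 0.008466.
CL = 118.12 mL/cmH2O.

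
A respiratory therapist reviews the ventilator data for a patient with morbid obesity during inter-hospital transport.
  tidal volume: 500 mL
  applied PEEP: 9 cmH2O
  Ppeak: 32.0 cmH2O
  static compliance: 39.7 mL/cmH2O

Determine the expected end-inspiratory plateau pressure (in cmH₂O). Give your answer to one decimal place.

Pplat = PEEP + Vt / Cstat = 9 + 500 / 39.7 = 9 + 12.594 = 21.594 cmH2O.

21.6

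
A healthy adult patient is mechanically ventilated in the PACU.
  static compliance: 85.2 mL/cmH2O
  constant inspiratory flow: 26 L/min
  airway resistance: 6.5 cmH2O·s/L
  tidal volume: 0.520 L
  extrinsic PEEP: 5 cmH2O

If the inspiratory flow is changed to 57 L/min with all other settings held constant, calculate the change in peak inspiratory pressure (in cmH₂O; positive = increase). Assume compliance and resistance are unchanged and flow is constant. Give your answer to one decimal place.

3.4

Flow: 26 L/min ÷ 60 = 0.4333 L/s.
New flow: 57 L/min ÷ 60 = 0.95 L/s.
PIP = Vt/C + R·V̇ + PEEP (constant-flow equation of motion).
Only the resistive term changes: ΔPIP = R × ΔV̇ = 6.5 × (0.95 − 0.4333) = 6.5 × 0.5167 = 3.359 cmH2O.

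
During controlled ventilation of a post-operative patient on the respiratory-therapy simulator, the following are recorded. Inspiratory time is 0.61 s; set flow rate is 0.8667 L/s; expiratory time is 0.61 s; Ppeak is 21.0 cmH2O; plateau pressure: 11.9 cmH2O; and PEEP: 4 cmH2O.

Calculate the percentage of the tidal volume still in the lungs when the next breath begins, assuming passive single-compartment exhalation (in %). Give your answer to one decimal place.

Vt = flow × Ti = 0.8667 L/s × 0.61 s × 1000 mL/L = 528.69 mL.
R = (PIP − Pplat)/V̇ = (21.0 − 11.9) / 0.8667 = 9.1/0.8667 = 10.5 cmH2O·s/L.
C = Vt/(Pplat − PEEP) = 528.69 / (11.9 − 4) = 528.69/7.9 = 66.923 mL/cmH2O.
τ = R × C = 10.5 × 0.06692 L/cmH2O = 0.7027 s.
Fraction remaining at end-expiration = e^(−Te/τ) = e^(−0.61/0.7027) = 0.4198 → 41.98%.

42.0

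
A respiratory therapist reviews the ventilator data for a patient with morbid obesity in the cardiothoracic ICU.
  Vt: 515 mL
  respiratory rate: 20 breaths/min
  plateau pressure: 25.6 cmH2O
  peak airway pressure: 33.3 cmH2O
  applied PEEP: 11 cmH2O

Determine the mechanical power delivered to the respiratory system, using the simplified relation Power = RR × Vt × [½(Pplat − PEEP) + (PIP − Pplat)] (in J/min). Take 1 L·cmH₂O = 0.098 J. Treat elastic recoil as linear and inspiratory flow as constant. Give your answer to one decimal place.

Per-breath work = Vt × [½(Pplat−PEEP) + (PIP−Pplat)] = 0.515 × [0.5×14.6 + 7.7] = 0.515 × 15.0 = 7.725 L·cmH2O.
Power = 20 × 7.725 = 154.5 L·cmH2O/min.
× 0.098 J/(L·cmH2O) → 15.141 J/min.

15.1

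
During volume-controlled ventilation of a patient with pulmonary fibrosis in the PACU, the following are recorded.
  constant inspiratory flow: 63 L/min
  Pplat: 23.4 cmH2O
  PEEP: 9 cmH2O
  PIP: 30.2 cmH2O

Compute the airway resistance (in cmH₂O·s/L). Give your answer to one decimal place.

Flow: 63 L/min ÷ 60 = 1.05 L/s.
Raw = (PIP − Pplat) / flow = (30.2 − 23.4) / 1.05 = 6.8 / 1.05 = 6.476 cmH2O·s/L.

6.5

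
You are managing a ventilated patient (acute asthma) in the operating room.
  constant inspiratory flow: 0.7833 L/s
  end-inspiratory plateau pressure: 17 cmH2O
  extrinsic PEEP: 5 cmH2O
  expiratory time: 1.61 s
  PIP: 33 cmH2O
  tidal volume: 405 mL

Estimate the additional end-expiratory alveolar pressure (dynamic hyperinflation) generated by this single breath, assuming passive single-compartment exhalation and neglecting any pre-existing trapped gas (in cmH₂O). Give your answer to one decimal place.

1.2

R = (PIP − Pplat)/V̇ = (33 − 17) / 0.7833 = 16.0/0.7833 = 20.426 cmH2O·s/L.
C = Vt/(Pplat − PEEP) = 405.0 / (17 − 5) = 405.0/12.0 = 33.75 mL/cmH2O.
τ = R × C = 20.426 × 0.03375 L/cmH2O = 0.6894 s.
Fraction remaining = e^(−Te/τ) = e^(−1.61/0.6894) = 0.09678; trapped volume = 405.0 × 0.09678 = 39.196 mL.
Additional alveolar pressure from trapping ≈ V_trapped / C = 39.196 / 33.75 = 1.161 cmH2O.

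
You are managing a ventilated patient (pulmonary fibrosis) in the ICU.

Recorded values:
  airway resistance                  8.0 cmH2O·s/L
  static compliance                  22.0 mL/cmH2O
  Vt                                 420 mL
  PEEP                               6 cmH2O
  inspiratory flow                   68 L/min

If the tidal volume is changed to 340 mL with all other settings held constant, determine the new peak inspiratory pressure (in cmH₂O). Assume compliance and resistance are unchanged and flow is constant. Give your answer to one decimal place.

Flow: 68 L/min ÷ 60 = 1.1333 L/s.
PIP = Vt/C + R·V̇ + PEEP (constant-flow equation of motion).
Only the elastic term changes: ΔPIP = ΔVt / C = (340 − 420) / 22.0 = -3.636 cmH2O.
Original PIP = 420/22.0 + 8.0×1.1333 + 6 = 34.157 cmH2O; new PIP = 34.157 + (-3.636) = 30.521 cmH2O.

30.5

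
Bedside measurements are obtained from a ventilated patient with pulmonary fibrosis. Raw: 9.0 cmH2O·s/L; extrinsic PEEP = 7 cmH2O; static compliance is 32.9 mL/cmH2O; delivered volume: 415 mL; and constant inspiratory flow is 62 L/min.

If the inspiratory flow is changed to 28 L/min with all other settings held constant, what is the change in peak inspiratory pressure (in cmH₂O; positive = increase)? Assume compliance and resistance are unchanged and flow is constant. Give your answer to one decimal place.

Flow: 62 L/min ÷ 60 = 1.0333 L/s.
New flow: 28 L/min ÷ 60 = 0.4667 L/s.
PIP = Vt/C + R·V̇ + PEEP (constant-flow equation of motion).
Only the resistive term changes: ΔPIP = R × ΔV̇ = 9.0 × (0.4667 − 1.0333) = 9.0 × -0.5666 = -5.099 cmH2O.

-5.1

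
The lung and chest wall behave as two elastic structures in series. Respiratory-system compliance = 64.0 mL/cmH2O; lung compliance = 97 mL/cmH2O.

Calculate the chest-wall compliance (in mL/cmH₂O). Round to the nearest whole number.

188

1/Ccw = 1/Crs − 1/CL.
1/Ccw = 1/64.0 − 1/97 = 0.005316.
Ccw = 188.11 mL/cmH2O.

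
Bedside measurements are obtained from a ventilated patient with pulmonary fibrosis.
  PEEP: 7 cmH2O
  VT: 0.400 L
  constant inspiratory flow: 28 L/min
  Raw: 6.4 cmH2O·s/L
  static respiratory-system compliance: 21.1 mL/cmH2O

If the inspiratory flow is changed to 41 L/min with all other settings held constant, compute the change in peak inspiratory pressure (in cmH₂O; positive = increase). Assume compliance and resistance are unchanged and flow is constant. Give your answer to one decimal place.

Flow: 28 L/min ÷ 60 = 0.4667 L/s.
New flow: 41 L/min ÷ 60 = 0.6833 L/s.
PIP = Vt/C + R·V̇ + PEEP (constant-flow equation of motion).
Only the resistive term changes: ΔPIP = R × ΔV̇ = 6.4 × (0.6833 − 0.4667) = 6.4 × 0.2166 = 1.386 cmH2O.

1.4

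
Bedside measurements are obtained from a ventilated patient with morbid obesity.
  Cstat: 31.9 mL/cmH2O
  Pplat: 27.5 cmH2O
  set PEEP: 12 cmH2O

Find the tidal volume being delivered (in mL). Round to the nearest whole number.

494

Vt = Cstat × (Pplat − PEEP) = 31.9 × (27.5 − 12) = 31.9 × 15.5 = 494.45 mL.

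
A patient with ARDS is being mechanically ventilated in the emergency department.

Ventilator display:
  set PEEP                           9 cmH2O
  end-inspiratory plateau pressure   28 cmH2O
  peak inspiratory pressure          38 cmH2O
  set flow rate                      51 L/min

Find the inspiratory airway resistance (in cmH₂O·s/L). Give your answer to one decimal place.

Flow: 51 L/min ÷ 60 = 0.85 L/s.
Raw = (PIP − Pplat) / flow = (38 − 28) / 0.85 = 10.0 / 0.85 = 11.765 cmH2O·s/L.

11.8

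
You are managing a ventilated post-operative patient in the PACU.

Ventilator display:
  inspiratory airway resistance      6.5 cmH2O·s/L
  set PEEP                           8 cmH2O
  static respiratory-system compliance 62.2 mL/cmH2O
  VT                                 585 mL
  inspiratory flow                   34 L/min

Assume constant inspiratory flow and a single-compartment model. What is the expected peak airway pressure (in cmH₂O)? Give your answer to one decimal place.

Flow: 34 L/min ÷ 60 = 0.5667 L/s.
Equation of motion (constant flow): PIP = Vt/C + R·V̇ + PEEP.
PIP = 585/62.2 + 6.5×0.5667 + 8 = 9.405 + 3.684 + 8 = 21.089 cmH2O.

21.1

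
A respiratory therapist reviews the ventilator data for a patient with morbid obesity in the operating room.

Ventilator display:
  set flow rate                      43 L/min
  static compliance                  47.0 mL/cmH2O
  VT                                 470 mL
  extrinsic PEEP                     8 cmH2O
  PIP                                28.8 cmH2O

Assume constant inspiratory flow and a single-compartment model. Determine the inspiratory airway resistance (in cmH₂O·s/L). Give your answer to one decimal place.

15.1

Flow: 43 L/min ÷ 60 = 0.7167 L/s.
Equation of motion (constant flow): PIP = Vt/C + R·V̇ + PEEP.
R·V̇ = PIP − Vt/C − PEEP = 28.8 − 470/47.0 − 8 = 28.8 − 10.0 − 8 = 10.8 cmH2O.
R = 10.8 / 0.7167 = 15.069 cmH2O·s/L.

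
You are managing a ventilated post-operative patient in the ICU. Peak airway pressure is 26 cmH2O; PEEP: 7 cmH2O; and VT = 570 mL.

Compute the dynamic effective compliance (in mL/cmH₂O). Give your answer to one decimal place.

30.0

Dynamic compliance = Vt / (PIP − PEEP) = 570 / (26 − 7) = 570 / 19.0 = 30.0 mL/cmH2O.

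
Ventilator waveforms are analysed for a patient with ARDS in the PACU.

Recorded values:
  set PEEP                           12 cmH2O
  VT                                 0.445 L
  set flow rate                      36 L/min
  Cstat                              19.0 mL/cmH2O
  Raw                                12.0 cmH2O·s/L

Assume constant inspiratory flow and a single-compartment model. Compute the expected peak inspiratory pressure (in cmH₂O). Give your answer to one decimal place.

Flow: 36 L/min ÷ 60 = 0.6 L/s.
Equation of motion (constant flow): PIP = Vt/C + R·V̇ + PEEP.
PIP = 445/19.0 + 12.0×0.6 + 12 = 23.421 + 7.2 + 12 = 42.621 cmH2O.

42.6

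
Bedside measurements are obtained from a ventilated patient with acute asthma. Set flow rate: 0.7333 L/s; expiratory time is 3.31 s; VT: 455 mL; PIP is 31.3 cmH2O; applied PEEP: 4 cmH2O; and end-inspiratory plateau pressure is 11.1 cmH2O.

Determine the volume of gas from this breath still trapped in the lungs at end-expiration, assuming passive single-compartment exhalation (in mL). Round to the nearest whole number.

R = (PIP − Pplat)/V̇ = (31.3 − 11.1) / 0.7333 = 20.2/0.7333 = 27.547 cmH2O·s/L.
C = Vt/(Pplat − PEEP) = 455.0 / (11.1 − 4) = 455.0/7.1 = 64.085 mL/cmH2O.
τ = R × C = 27.547 × 0.06409 L/cmH2O = 1.765 s.
Fraction remaining = e^(−Te/τ) = e^(−3.31/1.765) = 0.1533.
Trapped volume = 455.0 × 0.1533 = 69.752 mL.

70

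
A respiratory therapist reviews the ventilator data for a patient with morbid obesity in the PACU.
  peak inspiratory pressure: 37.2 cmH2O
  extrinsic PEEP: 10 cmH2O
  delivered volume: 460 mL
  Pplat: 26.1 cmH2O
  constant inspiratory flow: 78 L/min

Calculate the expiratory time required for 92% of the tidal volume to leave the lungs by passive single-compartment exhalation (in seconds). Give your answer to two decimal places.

Flow: 78 L/min ÷ 60 = 1.3 L/s.
R = (PIP − Pplat)/V̇ = (37.2 − 26.1) / 1.3 = 11.1/1.3 = 8.538 cmH2O·s/L.
C = Vt/(Pplat − PEEP) = 460.0 / (26.1 − 10) = 460.0/16.1 = 28.571 mL/cmH2O.
τ = R × C = 8.538 × 0.02857 L/cmH2O = 0.2439 s.
t = −τ·ln(1 − 0.92) = −0.2439·ln(0.08) = 0.616 s.

0.62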